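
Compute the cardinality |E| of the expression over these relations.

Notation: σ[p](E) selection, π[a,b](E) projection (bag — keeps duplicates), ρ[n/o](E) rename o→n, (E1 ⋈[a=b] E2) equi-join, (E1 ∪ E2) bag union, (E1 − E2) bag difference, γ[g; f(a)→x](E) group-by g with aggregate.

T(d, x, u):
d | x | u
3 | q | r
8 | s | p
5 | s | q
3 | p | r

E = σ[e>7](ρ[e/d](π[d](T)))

Per-node cardinality:
  T → 4
  π[d](T) → 4
  ρ[e/d](π[d](T)) → 4
  σ[e>7](ρ[e/d](π[d](T))) → 1

|E| = 1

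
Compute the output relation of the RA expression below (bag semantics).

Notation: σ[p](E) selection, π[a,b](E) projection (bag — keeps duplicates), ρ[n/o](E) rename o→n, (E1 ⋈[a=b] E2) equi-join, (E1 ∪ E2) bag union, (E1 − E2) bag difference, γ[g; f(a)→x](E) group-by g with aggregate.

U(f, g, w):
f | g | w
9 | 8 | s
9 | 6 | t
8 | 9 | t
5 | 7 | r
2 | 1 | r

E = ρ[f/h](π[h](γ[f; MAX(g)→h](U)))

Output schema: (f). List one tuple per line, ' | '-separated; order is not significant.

Per-node cardinality:
  U → 5
  γ[f; MAX(g)→h](U) → 4
  π[h](γ[f; MAX(g)→h](U)) → 4
  ρ[f/h](π[h](γ[f; MAX(g)→h](U))) → 4

== RESULT ==
f
1
7
8
9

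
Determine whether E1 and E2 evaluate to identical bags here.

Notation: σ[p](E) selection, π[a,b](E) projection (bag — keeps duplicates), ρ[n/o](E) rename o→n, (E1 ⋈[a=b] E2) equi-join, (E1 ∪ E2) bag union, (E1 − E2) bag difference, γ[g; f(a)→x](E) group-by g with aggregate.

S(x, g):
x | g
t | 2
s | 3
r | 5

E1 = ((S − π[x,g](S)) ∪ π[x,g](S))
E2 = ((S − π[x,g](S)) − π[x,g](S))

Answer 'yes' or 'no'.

E1 row counts bottom-up:
  S → 3
  S → 3
  π[x,g](S) → 3
  (S − π[x,g](S)) → 0
  S → 3
  π[x,g](S) → 3
  ((S − π[x,g](S)) ∪ π[x,g](S)) → 3
E2 row counts bottom-up:
  S → 3
  S → 3
  π[x,g](S) → 3
  (S − π[x,g](S)) → 0
  S → 3
  π[x,g](S) → 3
  ((S − π[x,g](S)) − π[x,g](S)) → 0

E1 result:
x | g
r | 5
s | 3
t | 2
E2 result:
x | g
(0 rows)
Witness: ('t', 2) appears 1× in E1 but 0× in E2.

no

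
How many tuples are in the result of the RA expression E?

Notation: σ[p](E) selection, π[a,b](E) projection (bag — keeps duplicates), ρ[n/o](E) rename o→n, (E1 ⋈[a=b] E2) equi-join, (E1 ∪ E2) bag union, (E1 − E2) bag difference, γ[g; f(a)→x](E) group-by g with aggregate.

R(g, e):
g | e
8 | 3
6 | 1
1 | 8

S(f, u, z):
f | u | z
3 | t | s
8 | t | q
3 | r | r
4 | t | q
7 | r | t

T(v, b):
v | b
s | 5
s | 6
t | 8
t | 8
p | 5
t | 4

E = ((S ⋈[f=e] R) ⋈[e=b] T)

Subexpression sizes:
  S → 5
  R → 3
  (S ⋈[f=e] R) → 3
  T → 6
  ((S ⋈[f=e] R) ⋈[e=b] T) → 2

|E| = 2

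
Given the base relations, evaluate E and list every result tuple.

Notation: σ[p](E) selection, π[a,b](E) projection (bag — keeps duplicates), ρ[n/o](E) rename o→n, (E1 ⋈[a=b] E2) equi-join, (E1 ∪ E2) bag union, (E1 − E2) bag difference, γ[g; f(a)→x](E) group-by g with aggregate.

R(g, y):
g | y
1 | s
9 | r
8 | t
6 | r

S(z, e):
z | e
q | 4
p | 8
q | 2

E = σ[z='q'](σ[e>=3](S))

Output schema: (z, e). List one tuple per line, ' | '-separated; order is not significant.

Stepwise |·|:
  S → 3
  σ[e>=3](S) → 2
  σ[z='q'](σ[e>=3](S)) → 1

== RESULT ==
z | e
q | 4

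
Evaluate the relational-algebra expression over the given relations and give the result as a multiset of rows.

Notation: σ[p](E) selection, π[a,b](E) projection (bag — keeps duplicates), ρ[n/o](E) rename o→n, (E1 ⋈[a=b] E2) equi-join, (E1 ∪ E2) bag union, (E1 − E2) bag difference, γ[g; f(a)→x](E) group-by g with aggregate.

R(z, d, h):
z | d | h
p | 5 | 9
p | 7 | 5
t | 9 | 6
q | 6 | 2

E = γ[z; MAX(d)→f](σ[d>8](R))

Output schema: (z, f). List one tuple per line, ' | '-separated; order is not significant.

Stepwise |·|:
  R → 4
  σ[d>8](R) → 1
  γ[z; MAX(d)→f](σ[d>8](R)) → 1

== RESULT ==
z | f
t | 9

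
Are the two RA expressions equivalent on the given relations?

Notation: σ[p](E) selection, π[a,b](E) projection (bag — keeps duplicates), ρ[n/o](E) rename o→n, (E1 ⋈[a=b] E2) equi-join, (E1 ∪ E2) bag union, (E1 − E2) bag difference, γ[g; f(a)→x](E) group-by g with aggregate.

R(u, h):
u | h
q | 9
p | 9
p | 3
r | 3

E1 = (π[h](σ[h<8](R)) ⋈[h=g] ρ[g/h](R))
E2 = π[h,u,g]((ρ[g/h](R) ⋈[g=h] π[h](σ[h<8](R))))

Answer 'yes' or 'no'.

E1 stepwise |·|:
  R → 4
  σ[h<8](R) → 2
  π[h](σ[h<8](R)) → 2
  R → 4
  ρ[g/h](R) → 4
  (π[h](σ[h<8](R)) ⋈[h=g] ρ[g/h](R)) → 4
E2 stepwise |·|:
  R → 4
  ρ[g/h](R) → 4
  R → 4
  σ[h<8](R) → 2
  π[h](σ[h<8](R)) → 2
  (ρ[g/h](R) ⋈[g=h] π[h](σ[h<8](R))) → 4
  π[h,u,g]((ρ[g/h](R) ⋈[g=h] π[h](σ[h<8](R)))) → 4

E1 and E2 produce the same multiset:
h | u | g
3 | p | 3
3 | p | 3
3 | r | 3
3 | r | 3

yes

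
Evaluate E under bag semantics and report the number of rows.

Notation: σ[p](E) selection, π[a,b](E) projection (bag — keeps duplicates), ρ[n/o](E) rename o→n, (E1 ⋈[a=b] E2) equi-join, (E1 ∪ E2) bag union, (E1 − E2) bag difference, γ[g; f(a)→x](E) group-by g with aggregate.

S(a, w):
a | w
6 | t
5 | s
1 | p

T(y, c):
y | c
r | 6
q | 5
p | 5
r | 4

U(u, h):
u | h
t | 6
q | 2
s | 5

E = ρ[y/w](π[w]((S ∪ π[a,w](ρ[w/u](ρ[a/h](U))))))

Subexpression sizes:
  S → 3
  U → 3
  ρ[a/h](U) → 3
  ρ[w/u](ρ[a/h](U)) → 3
  π[a,w](ρ[w/u](ρ[a/h](U))) → 3
  (S ∪ π[a,w](ρ[w/u](ρ[a/h](U)))) → 6
  π[w]((S ∪ π[a,w](ρ[w/u](ρ[a/h](U))))) → 6
  ρ[y/w](π[w]((S ∪ π[a,w](ρ[w/u](ρ[a/h](U)))))) → 6

|E| = 6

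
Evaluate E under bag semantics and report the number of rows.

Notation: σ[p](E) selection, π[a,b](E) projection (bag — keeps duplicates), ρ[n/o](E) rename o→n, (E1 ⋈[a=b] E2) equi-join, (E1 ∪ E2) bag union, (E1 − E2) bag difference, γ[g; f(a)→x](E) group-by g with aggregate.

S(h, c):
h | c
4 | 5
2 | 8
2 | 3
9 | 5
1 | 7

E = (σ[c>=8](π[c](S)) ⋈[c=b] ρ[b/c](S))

Stepwise |·|:
  S → 5
  π[c](S) → 5
  σ[c>=8](π[c](S)) → 1
  S → 5
  ρ[b/c](S) → 5
  (σ[c>=8](π[c](S)) ⋈[c=b] ρ[b/c](S)) → 1

|E| = 1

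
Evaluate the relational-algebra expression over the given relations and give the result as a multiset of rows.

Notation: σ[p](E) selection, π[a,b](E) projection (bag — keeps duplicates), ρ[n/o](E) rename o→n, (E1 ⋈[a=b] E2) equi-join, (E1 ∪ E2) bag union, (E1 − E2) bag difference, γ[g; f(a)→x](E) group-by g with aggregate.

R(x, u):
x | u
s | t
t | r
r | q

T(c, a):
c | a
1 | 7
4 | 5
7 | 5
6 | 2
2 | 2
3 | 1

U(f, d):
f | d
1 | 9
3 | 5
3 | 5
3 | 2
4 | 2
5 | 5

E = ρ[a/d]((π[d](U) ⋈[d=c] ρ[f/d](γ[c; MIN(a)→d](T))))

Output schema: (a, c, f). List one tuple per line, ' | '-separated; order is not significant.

Row counts bottom-up:
  U → 6
  π[d](U) → 6
  T → 6
  γ[c; MIN(a)→d](T) → 6
  ρ[f/d](γ[c; MIN(a)→d](T)) → 6
  (π[d](U) ⋈[d=c] ρ[f/d](γ[c; MIN(a)→d](T))) → 2
  ρ[a/d]((π[d](U) ⋈[d=c] ρ[f/d](γ[c; MIN(a)→d](T)))) → 2

== RESULT ==
a | c | f
2 | 2 | 2
2 | 2 | 2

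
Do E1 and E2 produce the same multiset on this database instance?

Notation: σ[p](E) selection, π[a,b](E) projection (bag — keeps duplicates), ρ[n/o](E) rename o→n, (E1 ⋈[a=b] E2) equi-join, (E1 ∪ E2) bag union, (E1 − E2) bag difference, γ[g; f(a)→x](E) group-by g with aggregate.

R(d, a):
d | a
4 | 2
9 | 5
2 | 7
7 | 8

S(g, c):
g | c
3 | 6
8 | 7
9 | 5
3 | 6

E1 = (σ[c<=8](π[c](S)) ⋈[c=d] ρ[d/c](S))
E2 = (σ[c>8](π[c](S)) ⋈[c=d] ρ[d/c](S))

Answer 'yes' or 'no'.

E1 subexpression sizes:
  S → 4
  π[c](S) → 4
  σ[c<=8](π[c](S)) → 4
  S → 4
  ρ[d/c](S) → 4
  (σ[c<=8](π[c](S)) ⋈[c=d] ρ[d/c](S)) → 6
E2 subexpression sizes:
  S → 4
  π[c](S) → 4
  σ[c>8](π[c](S)) → 0
  S → 4
  ρ[d/c](S) → 4
  (σ[c>8](π[c](S)) ⋈[c=d] ρ[d/c](S)) → 0

E1 result:
c | g | d
5 | 9 | 5
6 | 3 | 6
6 | 3 | 6
6 | 3 | 6
6 | 3 | 6
7 | 8 | 7
E2 result:
c | g | d
(0 rows)
Witness: (6, 3, 6) appears 4× in E1 but 0× in E2.

no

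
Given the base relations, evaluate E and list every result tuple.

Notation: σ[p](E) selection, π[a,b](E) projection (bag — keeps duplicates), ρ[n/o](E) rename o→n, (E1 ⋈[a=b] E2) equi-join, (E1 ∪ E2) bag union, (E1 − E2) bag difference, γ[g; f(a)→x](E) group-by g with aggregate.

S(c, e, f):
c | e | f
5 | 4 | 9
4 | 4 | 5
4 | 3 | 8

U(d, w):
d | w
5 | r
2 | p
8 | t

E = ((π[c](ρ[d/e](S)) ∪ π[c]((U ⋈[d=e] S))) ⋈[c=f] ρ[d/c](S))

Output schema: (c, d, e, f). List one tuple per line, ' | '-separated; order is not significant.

Per-node cardinality:
  S → 3
  ρ[d/e](S) → 3
  π[c](ρ[d/e](S)) → 3
  U → 3
  S → 3
  (U ⋈[d=e] S) → 0
  π[c]((U ⋈[d=e] S)) → 0
  (π[c](ρ[d/e](S)) ∪ π[c]((U ⋈[d=e] S))) → 3
  S → 3
  ρ[d/c](S) → 3
  ((π[c](ρ[d/e](S)) ∪ π[c]((U ⋈[d=e] S))) ⋈[c=f] ρ[d/c](S)) → 1

== RESULT ==
c | d | e | f
5 | 4 | 4 | 5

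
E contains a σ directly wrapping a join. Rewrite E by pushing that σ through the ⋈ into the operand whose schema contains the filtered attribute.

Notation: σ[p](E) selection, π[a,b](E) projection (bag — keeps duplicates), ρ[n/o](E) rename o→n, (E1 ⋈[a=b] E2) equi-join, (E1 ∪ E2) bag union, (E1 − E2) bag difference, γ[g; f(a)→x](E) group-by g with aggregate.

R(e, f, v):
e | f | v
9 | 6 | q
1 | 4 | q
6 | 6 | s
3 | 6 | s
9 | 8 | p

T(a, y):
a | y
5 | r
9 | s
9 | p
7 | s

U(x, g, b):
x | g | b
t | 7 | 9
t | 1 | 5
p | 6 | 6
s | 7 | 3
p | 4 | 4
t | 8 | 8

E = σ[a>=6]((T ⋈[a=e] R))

σ filters on a, owned by the left side.
E' = (σ[a>=6](T) ⋈[a=e] R)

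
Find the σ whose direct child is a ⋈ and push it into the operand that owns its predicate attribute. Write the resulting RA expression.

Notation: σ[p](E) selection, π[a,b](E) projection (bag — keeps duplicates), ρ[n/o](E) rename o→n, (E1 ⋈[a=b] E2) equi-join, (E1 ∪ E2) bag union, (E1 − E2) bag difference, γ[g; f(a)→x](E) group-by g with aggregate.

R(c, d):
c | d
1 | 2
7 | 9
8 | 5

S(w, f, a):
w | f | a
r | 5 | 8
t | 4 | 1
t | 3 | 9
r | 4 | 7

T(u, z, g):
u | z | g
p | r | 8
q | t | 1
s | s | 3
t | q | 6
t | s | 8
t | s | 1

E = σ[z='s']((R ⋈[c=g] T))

σ filters on z, owned by the right side.
E' = (R ⋈[c=g] σ[z='s'](T))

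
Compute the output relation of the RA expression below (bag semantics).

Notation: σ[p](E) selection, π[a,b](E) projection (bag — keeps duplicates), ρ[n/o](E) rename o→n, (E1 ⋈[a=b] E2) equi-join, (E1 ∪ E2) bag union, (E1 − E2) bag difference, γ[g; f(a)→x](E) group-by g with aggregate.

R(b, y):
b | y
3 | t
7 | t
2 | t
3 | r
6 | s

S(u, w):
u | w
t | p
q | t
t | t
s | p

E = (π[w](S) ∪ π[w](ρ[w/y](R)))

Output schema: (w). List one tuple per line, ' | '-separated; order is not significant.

Row counts bottom-up:
  S → 4
  π[w](S) → 4
  R → 5
  ρ[w/y](R) → 5
  π[w](ρ[w/y](R)) → 5
  (π[w](S) ∪ π[w](ρ[w/y](R))) → 9

== RESULT ==
w
p
p
r
s
t
t
t
t
t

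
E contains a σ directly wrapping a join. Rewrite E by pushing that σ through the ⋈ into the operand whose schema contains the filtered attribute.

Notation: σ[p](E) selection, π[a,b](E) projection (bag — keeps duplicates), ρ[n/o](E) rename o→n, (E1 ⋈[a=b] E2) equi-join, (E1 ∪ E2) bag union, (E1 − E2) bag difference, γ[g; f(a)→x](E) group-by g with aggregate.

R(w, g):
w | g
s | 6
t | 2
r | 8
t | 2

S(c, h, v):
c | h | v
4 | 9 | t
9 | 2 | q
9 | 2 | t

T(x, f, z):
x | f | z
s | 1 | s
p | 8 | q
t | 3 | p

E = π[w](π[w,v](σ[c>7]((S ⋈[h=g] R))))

σ filters on c, owned by the left side.
E' = π[w](π[w,v]((σ[c>7](S) ⋈[h=g] R)))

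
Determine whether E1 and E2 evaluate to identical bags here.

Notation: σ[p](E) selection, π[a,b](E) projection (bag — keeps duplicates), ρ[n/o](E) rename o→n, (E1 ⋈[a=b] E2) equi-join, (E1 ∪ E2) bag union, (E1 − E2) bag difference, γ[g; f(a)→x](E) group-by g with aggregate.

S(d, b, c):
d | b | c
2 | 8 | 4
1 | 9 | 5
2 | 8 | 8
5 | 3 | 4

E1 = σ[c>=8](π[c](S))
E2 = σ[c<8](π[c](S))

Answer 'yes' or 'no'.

E1 subexpression sizes:
  S → 4
  π[c](S) → 4
  σ[c>=8](π[c](S)) → 1
E2 subexpression sizes:
  S → 4
  π[c](S) → 4
  σ[c<8](π[c](S)) → 3

E1 result:
c
8
E2 result:
c
4
4
5
Witness: (8,) appears 1× in E1 but 0× in E2.

no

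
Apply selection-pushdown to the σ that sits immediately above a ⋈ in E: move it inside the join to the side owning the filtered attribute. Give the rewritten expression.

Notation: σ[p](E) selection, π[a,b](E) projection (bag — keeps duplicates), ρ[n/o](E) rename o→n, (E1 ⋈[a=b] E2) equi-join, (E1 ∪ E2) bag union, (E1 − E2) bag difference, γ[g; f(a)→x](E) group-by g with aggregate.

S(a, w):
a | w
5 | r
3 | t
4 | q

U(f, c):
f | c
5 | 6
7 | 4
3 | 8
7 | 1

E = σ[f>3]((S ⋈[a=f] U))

σ filters on f, owned by the right side.
E' = (S ⋈[a=f] σ[f>3](U))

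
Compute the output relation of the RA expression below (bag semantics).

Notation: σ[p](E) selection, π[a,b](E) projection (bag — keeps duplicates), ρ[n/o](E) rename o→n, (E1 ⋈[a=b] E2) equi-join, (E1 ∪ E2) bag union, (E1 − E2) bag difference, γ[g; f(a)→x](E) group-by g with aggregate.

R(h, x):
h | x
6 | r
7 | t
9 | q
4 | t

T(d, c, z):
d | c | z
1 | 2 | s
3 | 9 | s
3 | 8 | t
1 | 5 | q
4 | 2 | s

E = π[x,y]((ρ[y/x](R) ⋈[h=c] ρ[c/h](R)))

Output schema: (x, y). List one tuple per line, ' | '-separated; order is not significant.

Subexpression sizes:
  R → 4
  ρ[y/x](R) → 4
  R → 4
  ρ[c/h](R) → 4
  (ρ[y/x](R) ⋈[h=c] ρ[c/h](R)) → 4
  π[x,y]((ρ[y/x](R) ⋈[h=c] ρ[c/h](R))) → 4

== RESULT ==
x | y
q | q
r | r
t | t
t | t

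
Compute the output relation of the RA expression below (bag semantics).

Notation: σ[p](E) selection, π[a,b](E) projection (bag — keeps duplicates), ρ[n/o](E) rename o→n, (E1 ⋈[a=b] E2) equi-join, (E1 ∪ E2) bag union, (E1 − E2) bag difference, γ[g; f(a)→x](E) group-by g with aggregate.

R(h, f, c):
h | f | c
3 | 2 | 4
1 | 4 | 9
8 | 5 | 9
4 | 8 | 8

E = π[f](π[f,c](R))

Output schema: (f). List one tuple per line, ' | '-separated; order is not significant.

Stepwise |·|:
  R → 4
  π[f,c](R) → 4
  π[f](π[f,c](R)) → 4

== RESULT ==
f
2
4
5
8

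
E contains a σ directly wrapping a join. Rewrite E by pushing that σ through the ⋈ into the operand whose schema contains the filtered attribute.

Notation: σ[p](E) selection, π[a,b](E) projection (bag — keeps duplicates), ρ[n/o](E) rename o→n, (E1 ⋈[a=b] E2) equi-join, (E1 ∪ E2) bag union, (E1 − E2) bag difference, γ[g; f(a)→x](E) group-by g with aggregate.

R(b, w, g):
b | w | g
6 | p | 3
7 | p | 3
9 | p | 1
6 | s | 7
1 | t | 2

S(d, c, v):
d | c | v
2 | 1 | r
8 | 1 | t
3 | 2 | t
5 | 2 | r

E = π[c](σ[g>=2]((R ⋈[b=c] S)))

σ filters on g, owned by the left side.
E' = π[c]((σ[g>=2](R) ⋈[b=c] S))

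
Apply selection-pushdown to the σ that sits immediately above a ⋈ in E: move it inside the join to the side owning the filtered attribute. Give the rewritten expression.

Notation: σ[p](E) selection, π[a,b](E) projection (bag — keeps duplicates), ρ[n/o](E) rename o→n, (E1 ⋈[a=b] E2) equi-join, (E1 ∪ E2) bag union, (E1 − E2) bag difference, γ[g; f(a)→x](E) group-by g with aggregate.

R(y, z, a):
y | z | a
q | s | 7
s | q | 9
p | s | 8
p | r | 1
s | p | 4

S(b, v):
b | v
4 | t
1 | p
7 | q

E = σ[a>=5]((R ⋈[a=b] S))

σ filters on a, owned by the left side.
E' = (σ[a>=5](R) ⋈[a=b] S)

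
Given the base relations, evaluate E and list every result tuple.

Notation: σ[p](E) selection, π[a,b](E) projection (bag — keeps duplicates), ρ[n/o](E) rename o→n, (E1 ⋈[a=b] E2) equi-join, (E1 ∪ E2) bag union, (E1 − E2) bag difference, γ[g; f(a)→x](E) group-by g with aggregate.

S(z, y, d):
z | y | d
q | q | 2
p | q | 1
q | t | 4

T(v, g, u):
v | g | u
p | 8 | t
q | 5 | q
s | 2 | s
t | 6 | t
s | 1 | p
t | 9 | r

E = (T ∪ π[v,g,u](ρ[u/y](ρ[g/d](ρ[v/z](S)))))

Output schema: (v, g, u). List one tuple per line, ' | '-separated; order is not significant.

Stepwise |·|:
  T → 6
  S → 3
  ρ[v/z](S) → 3
  ρ[g/d](ρ[v/z](S)) → 3
  ρ[u/y](ρ[g/d](ρ[v/z](S))) → 3
  π[v,g,u](ρ[u/y](ρ[g/d](ρ[v/z](S)))) → 3
  (T ∪ π[v,g,u](ρ[u/y](ρ[g/d](ρ[v/z](S))))) → 9

== RESULT ==
v | g | u
p | 1 | q
p | 8 | t
q | 2 | q
q | 4 | t
q | 5 | q
s | 1 | p
s | 2 | s
t | 6 | t
t | 9 | r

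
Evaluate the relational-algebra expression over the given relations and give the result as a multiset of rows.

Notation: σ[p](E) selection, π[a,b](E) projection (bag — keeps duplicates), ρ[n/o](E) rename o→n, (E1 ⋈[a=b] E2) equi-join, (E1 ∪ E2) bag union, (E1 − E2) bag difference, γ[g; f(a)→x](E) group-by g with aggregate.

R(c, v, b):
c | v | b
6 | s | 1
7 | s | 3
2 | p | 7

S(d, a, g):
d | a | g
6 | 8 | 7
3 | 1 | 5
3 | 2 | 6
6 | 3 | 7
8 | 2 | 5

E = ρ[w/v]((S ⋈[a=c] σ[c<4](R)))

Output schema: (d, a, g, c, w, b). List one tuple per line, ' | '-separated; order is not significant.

Stepwise |·|:
  S → 5
  R → 3
  σ[c<4](R) → 1
  (S ⋈[a=c] σ[c<4](R)) → 2
  ρ[w/v]((S ⋈[a=c] σ[c<4](R))) → 2

== RESULT ==
d | a | g | c | w | b
3 | 2 | 6 | 2 | p | 7
8 | 2 | 5 | 2 | p | 7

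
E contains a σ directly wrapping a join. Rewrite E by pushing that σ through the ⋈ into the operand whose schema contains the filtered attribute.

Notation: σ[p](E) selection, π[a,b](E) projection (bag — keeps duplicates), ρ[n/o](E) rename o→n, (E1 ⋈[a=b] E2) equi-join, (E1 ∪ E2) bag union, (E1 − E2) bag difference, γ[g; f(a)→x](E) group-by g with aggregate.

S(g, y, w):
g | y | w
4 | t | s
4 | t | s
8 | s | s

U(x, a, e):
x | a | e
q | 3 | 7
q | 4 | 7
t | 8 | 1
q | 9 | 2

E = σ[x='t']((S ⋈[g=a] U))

σ filters on x, owned by the right side.
E' = (S ⋈[g=a] σ[x='t'](U))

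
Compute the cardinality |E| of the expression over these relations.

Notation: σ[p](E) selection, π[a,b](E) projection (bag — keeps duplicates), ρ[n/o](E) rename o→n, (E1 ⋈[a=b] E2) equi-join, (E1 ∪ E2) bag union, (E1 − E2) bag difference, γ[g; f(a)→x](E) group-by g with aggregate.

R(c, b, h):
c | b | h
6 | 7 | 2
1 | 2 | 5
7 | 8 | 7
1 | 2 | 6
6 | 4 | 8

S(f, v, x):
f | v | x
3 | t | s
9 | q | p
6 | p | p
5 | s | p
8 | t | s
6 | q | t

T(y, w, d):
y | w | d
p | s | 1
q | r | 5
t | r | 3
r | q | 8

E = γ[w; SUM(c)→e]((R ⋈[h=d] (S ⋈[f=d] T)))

Subexpression sizes:
  R → 5
  S → 6
  T → 4
  (S ⋈[f=d] T) → 3
  (R ⋈[h=d] (S ⋈[f=d] T)) → 2
  γ[w; SUM(c)→e]((R ⋈[h=d] (S ⋈[f=d] T))) → 2

|E| = 2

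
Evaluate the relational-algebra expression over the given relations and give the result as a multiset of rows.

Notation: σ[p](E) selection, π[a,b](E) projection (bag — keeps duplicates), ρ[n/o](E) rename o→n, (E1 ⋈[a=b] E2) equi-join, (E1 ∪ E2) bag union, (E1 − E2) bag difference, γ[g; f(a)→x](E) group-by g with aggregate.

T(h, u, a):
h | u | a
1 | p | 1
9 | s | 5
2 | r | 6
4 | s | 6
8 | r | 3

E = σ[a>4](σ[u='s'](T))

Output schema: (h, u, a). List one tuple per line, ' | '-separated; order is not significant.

Subexpression sizes:
  T → 5
  σ[u='s'](T) → 2
  σ[a>4](σ[u='s'](T)) → 2

== RESULT ==
h | u | a
4 | s | 6
9 | s | 5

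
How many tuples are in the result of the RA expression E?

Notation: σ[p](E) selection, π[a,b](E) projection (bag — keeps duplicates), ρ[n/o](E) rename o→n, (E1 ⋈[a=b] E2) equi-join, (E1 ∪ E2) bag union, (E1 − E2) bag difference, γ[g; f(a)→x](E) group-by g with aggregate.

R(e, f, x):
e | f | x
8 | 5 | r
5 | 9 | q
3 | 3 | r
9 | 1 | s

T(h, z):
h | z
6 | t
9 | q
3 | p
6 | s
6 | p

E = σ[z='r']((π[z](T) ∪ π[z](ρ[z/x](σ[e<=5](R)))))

Per-node cardinality:
  T → 5
  π[z](T) → 5
  R → 4
  σ[e<=5](R) → 2
  ρ[z/x](σ[e<=5](R)) → 2
  π[z](ρ[z/x](σ[e<=5](R))) → 2
  (π[z](T) ∪ π[z](ρ[z/x](σ[e<=5](R)))) → 7
  σ[z='r']((π[z](T) ∪ π[z](ρ[z/x](σ[e<=5](R))))) → 1

|E| = 1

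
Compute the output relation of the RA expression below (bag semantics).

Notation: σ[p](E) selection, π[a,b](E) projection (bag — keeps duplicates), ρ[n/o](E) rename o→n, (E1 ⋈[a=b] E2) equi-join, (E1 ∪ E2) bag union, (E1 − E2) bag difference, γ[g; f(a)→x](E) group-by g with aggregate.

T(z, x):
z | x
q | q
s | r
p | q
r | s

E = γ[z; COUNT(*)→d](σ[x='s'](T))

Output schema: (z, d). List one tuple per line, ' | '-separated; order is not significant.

Subexpression sizes:
  T → 4
  σ[x='s'](T) → 1
  γ[z; COUNT(*)→d](σ[x='s'](T)) → 1

== RESULT ==
z | d
r | 1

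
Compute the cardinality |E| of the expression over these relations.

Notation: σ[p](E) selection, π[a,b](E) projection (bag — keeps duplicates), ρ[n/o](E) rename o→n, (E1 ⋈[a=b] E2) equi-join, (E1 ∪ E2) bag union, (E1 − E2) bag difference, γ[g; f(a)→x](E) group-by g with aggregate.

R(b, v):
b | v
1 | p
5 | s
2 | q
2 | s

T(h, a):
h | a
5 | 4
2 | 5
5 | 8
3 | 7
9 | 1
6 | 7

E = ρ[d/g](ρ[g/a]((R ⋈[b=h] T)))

Per-node cardinality:
  R → 4
  T → 6
  (R ⋈[b=h] T) → 4
  ρ[g/a]((R ⋈[b=h] T)) → 4
  ρ[d/g](ρ[g/a]((R ⋈[b=h] T))) → 4

|E| = 4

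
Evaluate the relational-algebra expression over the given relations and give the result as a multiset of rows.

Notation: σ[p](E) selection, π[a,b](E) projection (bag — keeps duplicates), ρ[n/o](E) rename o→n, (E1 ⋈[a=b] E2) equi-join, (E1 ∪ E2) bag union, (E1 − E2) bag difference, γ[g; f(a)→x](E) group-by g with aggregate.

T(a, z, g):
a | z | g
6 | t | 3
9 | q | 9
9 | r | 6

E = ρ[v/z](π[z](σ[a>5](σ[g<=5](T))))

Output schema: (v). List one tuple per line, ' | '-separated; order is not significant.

Row counts bottom-up:
  T → 3
  σ[g<=5](T) → 1
  σ[a>5](σ[g<=5](T)) → 1
  π[z](σ[a>5](σ[g<=5](T))) → 1
  ρ[v/z](π[z](σ[a>5](σ[g<=5](T)))) → 1

== RESULT ==
v
t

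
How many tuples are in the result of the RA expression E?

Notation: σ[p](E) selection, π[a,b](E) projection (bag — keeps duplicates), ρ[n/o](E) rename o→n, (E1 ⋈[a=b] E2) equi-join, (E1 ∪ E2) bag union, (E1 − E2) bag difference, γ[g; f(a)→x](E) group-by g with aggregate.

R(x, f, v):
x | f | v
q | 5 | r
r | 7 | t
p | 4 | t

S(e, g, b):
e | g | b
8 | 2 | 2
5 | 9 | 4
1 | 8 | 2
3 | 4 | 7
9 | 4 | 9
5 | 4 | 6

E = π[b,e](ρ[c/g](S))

Subexpression sizes:
  S → 6
  ρ[c/g](S) → 6
  π[b,e](ρ[c/g](S)) → 6

|E| = 6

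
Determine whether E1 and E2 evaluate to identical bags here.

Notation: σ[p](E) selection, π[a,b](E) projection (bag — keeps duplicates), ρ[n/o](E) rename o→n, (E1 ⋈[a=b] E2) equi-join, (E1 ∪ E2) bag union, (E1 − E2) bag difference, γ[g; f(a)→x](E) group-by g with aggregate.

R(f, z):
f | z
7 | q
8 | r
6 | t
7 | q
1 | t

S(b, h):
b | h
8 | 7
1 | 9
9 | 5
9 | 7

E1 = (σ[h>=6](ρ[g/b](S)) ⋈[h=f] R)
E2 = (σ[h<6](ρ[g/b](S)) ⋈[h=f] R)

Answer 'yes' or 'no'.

E1 row counts bottom-up:
  S → 4
  ρ[g/b](S) → 4
  σ[h>=6](ρ[g/b](S)) → 3
  R → 5
  (σ[h>=6](ρ[g/b](S)) ⋈[h=f] R) → 4
E2 row counts bottom-up:
  S → 4
  ρ[g/b](S) → 4
  σ[h<6](ρ[g/b](S)) → 1
  R → 5
  (σ[h<6](ρ[g/b](S)) ⋈[h=f] R) → 0

E1 result:
g | h | f | z
8 | 7 | 7 | q
8 | 7 | 7 | q
9 | 7 | 7 | q
9 | 7 | 7 | q
E2 result:
g | h | f | z
(0 rows)
Witness: (9, 7, 7, 'q') appears 2× in E1 but 0× in E2.

no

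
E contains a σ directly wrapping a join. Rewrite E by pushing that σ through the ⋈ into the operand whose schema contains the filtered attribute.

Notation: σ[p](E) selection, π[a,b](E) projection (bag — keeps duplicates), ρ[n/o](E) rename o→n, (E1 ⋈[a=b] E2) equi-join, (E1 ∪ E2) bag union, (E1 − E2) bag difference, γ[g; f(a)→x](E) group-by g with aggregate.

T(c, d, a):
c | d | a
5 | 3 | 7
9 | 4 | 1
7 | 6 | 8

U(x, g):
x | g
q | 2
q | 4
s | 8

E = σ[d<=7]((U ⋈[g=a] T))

σ filters on d, owned by the right side.
E' = (U ⋈[g=a] σ[d<=7](T))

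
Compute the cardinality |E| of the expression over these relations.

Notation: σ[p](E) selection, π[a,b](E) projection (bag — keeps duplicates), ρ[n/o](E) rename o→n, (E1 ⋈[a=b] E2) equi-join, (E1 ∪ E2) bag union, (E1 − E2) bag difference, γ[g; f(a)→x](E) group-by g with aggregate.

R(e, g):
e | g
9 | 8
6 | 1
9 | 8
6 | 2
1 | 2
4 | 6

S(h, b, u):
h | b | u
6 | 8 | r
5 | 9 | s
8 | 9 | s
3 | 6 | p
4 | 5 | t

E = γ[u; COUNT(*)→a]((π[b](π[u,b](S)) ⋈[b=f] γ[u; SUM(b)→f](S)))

Per-node cardinality:
  S → 5
  π[u,b](S) → 5
  π[b](π[u,b](S)) → 5
  S → 5
  γ[u; SUM(b)→f](S) → 4
  (π[b](π[u,b](S)) ⋈[b=f] γ[u; SUM(b)→f](S)) → 3
  γ[u; COUNT(*)→a]((π[b](π[u,b](S)) ⋈[b=f] γ[u; SUM(b)→f](S))) → 3

|E| = 3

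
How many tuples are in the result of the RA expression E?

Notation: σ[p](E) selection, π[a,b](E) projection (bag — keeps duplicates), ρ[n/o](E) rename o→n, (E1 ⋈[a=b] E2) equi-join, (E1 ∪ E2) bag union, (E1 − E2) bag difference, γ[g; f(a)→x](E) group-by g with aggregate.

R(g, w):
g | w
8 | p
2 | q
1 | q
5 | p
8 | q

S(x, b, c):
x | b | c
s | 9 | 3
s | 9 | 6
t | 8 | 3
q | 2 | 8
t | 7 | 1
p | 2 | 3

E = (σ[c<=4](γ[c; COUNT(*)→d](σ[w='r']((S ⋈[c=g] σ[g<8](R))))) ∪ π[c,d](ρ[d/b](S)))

Stepwise |·|:
  S → 6
  R → 5
  σ[g<8](R) → 3
  (S ⋈[c=g] σ[g<8](R)) → 1
  σ[w='r']((S ⋈[c=g] σ[g<8](R))) → 0
  γ[c; COUNT(*)→d](σ[w='r']((S ⋈[c=g] σ[g<8](R)))) → 0
  σ[c<=4](γ[c; COUNT(*)→d](σ[w='r']((S ⋈[c=g] σ[g<8](R))))) → 0
  S → 6
  ρ[d/b](S) → 6
  π[c,d](ρ[d/b](S)) → 6
  (σ[c<=4](γ[c; COUNT(*)→d](σ[w='r']((S ⋈[c=g] σ[g<8](R))))) ∪ π[c,d](ρ[d/b](S))) → 6

|E| = 6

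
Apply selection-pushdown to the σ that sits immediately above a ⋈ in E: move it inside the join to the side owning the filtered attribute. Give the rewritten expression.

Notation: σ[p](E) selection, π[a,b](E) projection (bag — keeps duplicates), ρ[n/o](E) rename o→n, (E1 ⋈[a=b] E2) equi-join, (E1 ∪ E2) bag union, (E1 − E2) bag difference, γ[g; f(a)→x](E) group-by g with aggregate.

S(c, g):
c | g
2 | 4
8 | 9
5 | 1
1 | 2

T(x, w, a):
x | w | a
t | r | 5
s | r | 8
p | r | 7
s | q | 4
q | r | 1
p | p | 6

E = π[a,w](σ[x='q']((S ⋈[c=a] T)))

σ filters on x, owned by the right side.
E' = π[a,w]((S ⋈[c=a] σ[x='q'](T)))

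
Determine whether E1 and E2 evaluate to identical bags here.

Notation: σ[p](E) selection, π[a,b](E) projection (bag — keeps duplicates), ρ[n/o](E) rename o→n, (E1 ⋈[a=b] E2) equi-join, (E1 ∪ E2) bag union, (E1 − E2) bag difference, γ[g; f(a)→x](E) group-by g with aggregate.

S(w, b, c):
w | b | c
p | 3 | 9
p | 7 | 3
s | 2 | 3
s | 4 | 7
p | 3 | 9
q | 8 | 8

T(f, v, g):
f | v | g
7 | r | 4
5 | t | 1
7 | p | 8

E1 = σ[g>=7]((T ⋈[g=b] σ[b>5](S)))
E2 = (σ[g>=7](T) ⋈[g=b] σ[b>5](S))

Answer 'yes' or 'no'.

E1 per-node cardinality:
  T → 3
  S → 6
  σ[b>5](S) → 2
  (T ⋈[g=b] σ[b>5](S)) → 1
  σ[g>=7]((T ⋈[g=b] σ[b>5](S))) → 1
E2 per-node cardinality:
  T → 3
  σ[g>=7](T) → 1
  S → 6
  σ[b>5](S) → 2
  (σ[g>=7](T) ⋈[g=b] σ[b>5](S)) → 1

E1 and E2 produce the same multiset:
f | v | g | w | b | c
7 | p | 8 | q | 8 | 8

yes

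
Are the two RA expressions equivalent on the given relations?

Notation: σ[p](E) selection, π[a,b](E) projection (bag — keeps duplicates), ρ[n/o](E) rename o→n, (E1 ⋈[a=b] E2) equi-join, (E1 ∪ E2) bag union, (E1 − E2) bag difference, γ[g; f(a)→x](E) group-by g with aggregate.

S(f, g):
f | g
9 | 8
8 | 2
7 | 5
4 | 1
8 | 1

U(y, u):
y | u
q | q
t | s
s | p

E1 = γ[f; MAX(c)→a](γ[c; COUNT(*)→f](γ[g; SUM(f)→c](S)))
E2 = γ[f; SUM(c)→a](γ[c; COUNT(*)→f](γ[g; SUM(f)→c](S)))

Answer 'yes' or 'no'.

E1 per-node cardinality:
  S → 5
  γ[g; SUM(f)→c](S) → 4
  γ[c; COUNT(*)→f](γ[g; SUM(f)→c](S)) → 4
  γ[f; MAX(c)→a](γ[c; COUNT(*)→f](γ[g; SUM(f)→c](S))) → 1
E2 per-node cardinality:
  S → 5
  γ[g; SUM(f)→c](S) → 4
  γ[c; COUNT(*)→f](γ[g; SUM(f)→c](S)) → 4
  γ[f; SUM(c)→a](γ[c; COUNT(*)→f](γ[g; SUM(f)→c](S))) → 1

E1 result:
f | a
1 | 12
E2 result:
f | a
1 | 36
Witness: (1, 12) appears 1× in E1 but 0× in E2.

no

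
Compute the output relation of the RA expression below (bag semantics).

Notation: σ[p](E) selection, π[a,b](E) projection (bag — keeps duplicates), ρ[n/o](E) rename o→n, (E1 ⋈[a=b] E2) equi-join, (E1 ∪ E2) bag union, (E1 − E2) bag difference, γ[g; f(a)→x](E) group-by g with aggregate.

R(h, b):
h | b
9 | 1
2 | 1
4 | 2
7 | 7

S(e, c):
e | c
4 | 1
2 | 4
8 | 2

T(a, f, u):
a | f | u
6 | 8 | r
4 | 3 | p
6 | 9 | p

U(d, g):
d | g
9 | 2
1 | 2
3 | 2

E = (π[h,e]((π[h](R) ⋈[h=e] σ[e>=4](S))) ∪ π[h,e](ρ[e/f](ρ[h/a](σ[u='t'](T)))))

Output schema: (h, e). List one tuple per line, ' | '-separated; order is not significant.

Row counts bottom-up:
  R → 4
  π[h](R) → 4
  S → 3
  σ[e>=4](S) → 2
  (π[h](R) ⋈[h=e] σ[e>=4](S)) → 1
  π[h,e]((π[h](R) ⋈[h=e] σ[e>=4](S))) → 1
  T → 3
  σ[u='t'](T) → 0
  ρ[h/a](σ[u='t'](T)) → 0
  ρ[e/f](ρ[h/a](σ[u='t'](T))) → 0
  π[h,e](ρ[e/f](ρ[h/a](σ[u='t'](T)))) → 0
  (π[h,e]((π[h](R) ⋈[h=e] σ[e>=4](S))) ∪ π[h,e](ρ[e/f](ρ[h/a](σ[u='t'](T))))) → 1

== RESULT ==
h | e
4 | 4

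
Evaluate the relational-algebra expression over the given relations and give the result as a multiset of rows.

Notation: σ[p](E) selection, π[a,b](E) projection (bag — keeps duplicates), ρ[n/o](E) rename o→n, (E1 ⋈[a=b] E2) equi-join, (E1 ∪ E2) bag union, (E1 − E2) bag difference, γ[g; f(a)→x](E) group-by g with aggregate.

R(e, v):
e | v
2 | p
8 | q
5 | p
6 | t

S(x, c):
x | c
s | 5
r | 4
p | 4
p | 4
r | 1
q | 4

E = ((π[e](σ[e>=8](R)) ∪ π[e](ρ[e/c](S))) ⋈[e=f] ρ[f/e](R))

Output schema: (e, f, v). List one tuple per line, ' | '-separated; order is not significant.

Stepwise |·|:
  R → 4
  σ[e>=8](R) → 1
  π[e](σ[e>=8](R)) → 1
  S → 6
  ρ[e/c](S) → 6
  π[e](ρ[e/c](S)) → 6
  (π[e](σ[e>=8](R)) ∪ π[e](ρ[e/c](S))) → 7
  R → 4
  ρ[f/e](R) → 4
  ((π[e](σ[e>=8](R)) ∪ π[e](ρ[e/c](S))) ⋈[e=f] ρ[f/e](R)) → 2

== RESULT ==
e | f | v
5 | 5 | p
8 | 8 | q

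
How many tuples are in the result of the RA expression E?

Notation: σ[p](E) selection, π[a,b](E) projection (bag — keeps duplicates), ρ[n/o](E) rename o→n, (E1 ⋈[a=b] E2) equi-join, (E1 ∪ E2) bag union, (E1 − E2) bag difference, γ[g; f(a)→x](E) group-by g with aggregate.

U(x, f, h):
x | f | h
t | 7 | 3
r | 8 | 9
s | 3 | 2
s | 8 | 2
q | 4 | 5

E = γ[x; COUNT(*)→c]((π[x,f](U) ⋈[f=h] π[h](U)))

Subexpression sizes:
  U → 5
  π[x,f](U) → 5
  U → 5
  π[h](U) → 5
  (π[x,f](U) ⋈[f=h] π[h](U)) → 1
  γ[x; COUNT(*)→c]((π[x,f](U) ⋈[f=h] π[h](U))) → 1

|E| = 1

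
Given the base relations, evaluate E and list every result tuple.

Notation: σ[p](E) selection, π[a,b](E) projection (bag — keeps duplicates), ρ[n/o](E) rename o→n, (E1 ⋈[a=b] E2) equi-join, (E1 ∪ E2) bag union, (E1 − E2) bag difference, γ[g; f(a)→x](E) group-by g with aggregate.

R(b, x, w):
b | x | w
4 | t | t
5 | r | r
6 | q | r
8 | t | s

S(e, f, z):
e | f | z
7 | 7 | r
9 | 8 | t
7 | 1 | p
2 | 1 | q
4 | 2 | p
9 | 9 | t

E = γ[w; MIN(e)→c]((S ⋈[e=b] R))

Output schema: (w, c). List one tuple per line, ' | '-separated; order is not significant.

Row counts bottom-up:
  S → 6
  R → 4
  (S ⋈[e=b] R) → 1
  γ[w; MIN(e)→c]((S ⋈[e=b] R)) → 1

== RESULT ==
w | c
t | 4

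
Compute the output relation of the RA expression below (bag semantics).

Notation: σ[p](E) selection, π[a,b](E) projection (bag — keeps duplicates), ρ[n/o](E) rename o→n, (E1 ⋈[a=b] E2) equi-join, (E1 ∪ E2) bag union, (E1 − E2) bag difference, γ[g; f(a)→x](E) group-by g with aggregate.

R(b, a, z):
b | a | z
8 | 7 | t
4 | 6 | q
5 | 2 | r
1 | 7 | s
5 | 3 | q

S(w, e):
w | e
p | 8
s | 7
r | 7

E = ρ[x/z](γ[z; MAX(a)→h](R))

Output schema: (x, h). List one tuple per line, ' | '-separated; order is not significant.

Per-node cardinality:
  R → 5
  γ[z; MAX(a)→h](R) → 4
  ρ[x/z](γ[z; MAX(a)→h](R)) → 4

== RESULT ==
x | h
q | 6
r | 2
s | 7
t | 7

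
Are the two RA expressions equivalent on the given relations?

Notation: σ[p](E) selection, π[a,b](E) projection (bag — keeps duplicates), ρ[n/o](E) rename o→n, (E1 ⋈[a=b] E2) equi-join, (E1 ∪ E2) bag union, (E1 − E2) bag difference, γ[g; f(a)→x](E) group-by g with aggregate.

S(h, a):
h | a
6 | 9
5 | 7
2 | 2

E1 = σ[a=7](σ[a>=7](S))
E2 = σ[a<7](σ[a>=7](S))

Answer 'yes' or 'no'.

E1 per-node cardinality:
  S → 3
  σ[a>=7](S) → 2
  σ[a=7](σ[a>=7](S)) → 1
E2 per-node cardinality:
  S → 3
  σ[a>=7](S) → 2
  σ[a<7](σ[a>=7](S)) → 0

E1 result:
h | a
5 | 7
E2 result:
h | a
(0 rows)
Witness: (5, 7) appears 1× in E1 but 0× in E2.

no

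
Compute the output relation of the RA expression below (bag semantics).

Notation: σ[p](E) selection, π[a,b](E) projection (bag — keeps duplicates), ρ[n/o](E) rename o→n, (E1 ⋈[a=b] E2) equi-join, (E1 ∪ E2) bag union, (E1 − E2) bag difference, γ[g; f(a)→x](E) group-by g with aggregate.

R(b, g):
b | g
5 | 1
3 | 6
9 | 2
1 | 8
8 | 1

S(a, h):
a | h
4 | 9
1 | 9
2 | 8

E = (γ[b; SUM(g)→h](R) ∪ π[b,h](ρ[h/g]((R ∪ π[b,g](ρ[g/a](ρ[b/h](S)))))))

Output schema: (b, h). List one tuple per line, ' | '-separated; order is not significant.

Per-node cardinality:
  R → 5
  γ[b; SUM(g)→h](R) → 5
  R → 5
  S → 3
  ρ[b/h](S) → 3
  ρ[g/a](ρ[b/h](S)) → 3
  π[b,g](ρ[g/a](ρ[b/h](S))) → 3
  (R ∪ π[b,g](ρ[g/a](ρ[b/h](S)))) → 8
  ρ[h/g]((R ∪ π[b,g](ρ[g/a](ρ[b/h](S))))) → 8
  π[b,h](ρ[h/g]((R ∪ π[b,g](ρ[g/a](ρ[b/h](S)))))) → 8
  (γ[b; SUM(g)→h](R) ∪ π[b,h](ρ[h/g]((R ∪ π[b,g](ρ[g/a](ρ[b/h](S))))))) → 13

== RESULT ==
b | h
1 | 8
1 | 8
3 | 6
3 | 6
5 | 1
5 | 1
8 | 1
8 | 1
8 | 2
9 | 1
9 | 2
9 | 2
9 | 4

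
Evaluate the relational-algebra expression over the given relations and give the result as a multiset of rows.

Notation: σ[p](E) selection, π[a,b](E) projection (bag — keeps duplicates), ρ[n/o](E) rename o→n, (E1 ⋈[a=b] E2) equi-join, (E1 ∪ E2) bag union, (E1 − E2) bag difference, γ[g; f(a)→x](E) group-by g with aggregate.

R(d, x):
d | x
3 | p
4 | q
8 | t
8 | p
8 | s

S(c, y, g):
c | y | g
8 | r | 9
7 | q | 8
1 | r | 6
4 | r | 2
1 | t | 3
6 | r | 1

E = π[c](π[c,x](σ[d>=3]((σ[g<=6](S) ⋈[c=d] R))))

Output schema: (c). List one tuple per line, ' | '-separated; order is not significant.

Stepwise |·|:
  S → 6
  σ[g<=6](S) → 4
  R → 5
  (σ[g<=6](S) ⋈[c=d] R) → 1
  σ[d>=3]((σ[g<=6](S) ⋈[c=d] R)) → 1
  π[c,x](σ[d>=3]((σ[g<=6](S) ⋈[c=d] R))) → 1
  π[c](π[c,x](σ[d>=3]((σ[g<=6](S) ⋈[c=d] R)))) → 1

== RESULT ==
c
4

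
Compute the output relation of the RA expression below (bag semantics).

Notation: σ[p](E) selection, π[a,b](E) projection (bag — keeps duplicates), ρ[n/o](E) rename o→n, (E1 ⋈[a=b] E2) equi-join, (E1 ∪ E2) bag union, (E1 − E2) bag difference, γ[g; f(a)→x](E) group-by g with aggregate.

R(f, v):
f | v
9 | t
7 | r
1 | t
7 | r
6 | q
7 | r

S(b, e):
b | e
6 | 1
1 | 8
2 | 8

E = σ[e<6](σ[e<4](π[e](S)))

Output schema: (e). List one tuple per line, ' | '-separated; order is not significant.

Row counts bottom-up:
  S → 3
  π[e](S) → 3
  σ[e<4](π[e](S)) → 1
  σ[e<6](σ[e<4](π[e](S))) → 1

== RESULT ==
e
1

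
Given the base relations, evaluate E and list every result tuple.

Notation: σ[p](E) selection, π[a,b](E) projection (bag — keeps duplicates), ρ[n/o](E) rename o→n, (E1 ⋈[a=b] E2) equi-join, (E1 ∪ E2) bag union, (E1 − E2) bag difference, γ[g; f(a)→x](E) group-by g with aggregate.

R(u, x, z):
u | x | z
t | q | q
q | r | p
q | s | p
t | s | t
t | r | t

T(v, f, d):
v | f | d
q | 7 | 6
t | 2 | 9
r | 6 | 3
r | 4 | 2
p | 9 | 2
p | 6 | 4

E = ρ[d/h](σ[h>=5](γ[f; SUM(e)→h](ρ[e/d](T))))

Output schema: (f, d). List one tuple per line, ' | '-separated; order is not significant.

Subexpression sizes:
  T → 6
  ρ[e/d](T) → 6
  γ[f; SUM(e)→h](ρ[e/d](T)) → 5
  σ[h>=5](γ[f; SUM(e)→h](ρ[e/d](T))) → 3
  ρ[d/h](σ[h>=5](γ[f; SUM(e)→h](ρ[e/d](T)))) → 3

== RESULT ==
f | d
2 | 9
6 | 7
7 | 6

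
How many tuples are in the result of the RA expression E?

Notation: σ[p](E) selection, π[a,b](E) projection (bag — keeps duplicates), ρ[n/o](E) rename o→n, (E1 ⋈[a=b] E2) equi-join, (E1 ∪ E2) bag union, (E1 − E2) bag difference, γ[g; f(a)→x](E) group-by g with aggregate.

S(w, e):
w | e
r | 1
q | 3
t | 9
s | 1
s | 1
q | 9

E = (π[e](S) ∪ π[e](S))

Per-node cardinality:
  S → 6
  π[e](S) → 6
  S → 6
  π[e](S) → 6
  (π[e](S) ∪ π[e](S)) → 12

|E| = 12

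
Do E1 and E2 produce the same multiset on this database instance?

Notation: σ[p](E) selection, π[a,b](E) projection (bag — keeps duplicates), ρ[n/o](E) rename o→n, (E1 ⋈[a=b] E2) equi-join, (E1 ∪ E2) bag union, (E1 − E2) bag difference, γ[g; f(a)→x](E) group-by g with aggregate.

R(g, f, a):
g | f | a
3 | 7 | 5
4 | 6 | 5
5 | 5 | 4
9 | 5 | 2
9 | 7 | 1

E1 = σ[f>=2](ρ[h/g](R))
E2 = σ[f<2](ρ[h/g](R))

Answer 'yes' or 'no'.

E1 stepwise |·|:
  R → 5
  ρ[h/g](R) → 5
  σ[f>=2](ρ[h/g](R)) → 5
E2 stepwise |·|:
  R → 5
  ρ[h/g](R) → 5
  σ[f<2](ρ[h/g](R)) → 0

E1 result:
h | f | a
3 | 7 | 5
4 | 6 | 5
5 | 5 | 4
9 | 5 | 2
9 | 7 | 1
E2 result:
h | f | a
(0 rows)
Witness: (5, 5, 4) appears 1× in E1 but 0× in E2.

no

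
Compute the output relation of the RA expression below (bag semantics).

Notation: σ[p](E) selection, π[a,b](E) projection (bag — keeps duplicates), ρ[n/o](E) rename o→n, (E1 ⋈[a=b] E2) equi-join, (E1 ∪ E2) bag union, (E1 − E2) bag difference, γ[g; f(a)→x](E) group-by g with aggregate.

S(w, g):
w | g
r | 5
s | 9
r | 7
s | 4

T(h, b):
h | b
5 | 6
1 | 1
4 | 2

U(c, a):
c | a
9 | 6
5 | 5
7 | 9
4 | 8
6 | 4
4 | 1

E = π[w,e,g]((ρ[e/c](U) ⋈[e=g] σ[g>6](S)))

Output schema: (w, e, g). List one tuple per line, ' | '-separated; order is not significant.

Per-node cardinality:
  U → 6
  ρ[e/c](U) → 6
  S → 4
  σ[g>6](S) → 2
  (ρ[e/c](U) ⋈[e=g] σ[g>6](S)) → 2
  π[w,e,g]((ρ[e/c](U) ⋈[e=g] σ[g>6](S))) → 2

== RESULT ==
w | e | g
r | 7 | 7
s | 9 | 9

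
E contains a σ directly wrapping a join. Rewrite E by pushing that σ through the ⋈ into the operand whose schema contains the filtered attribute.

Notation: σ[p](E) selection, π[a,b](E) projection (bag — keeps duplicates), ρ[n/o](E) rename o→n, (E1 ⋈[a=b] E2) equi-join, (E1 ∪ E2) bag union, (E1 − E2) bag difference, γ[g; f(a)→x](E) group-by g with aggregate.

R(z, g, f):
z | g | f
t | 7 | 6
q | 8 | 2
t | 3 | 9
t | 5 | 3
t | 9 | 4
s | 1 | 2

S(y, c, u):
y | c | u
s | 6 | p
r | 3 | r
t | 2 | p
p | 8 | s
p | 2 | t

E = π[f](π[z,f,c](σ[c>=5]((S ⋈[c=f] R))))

σ filters on c, owned by the left side.
E' = π[f](π[z,f,c]((σ[c>=5](S) ⋈[c=f] R)))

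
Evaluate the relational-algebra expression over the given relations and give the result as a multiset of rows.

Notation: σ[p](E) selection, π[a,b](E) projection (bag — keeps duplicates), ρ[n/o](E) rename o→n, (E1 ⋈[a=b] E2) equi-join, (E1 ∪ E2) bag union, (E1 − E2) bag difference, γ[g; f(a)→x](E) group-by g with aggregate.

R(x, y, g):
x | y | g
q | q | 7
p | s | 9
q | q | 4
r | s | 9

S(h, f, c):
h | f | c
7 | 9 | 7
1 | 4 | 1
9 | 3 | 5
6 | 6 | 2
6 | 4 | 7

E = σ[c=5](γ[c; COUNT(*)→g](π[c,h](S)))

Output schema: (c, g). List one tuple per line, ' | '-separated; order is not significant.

Per-node cardinality:
  S → 5
  π[c,h](S) → 5
  γ[c; COUNT(*)→g](π[c,h](S)) → 4
  σ[c=5](γ[c; COUNT(*)→g](π[c,h](S))) → 1

== RESULT ==
c | g
5 | 1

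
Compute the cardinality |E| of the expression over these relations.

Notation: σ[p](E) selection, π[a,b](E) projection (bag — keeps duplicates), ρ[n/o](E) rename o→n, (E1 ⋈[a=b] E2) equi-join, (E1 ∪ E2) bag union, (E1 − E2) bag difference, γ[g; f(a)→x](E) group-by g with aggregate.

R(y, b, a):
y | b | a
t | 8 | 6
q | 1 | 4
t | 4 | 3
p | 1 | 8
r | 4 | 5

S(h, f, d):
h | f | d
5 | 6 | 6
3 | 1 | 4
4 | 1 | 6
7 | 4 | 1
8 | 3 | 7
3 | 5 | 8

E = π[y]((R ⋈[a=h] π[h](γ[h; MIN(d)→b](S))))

Row counts bottom-up:
  R → 5
  S → 6
  γ[h; MIN(d)→b](S) → 5
  π[h](γ[h; MIN(d)→b](S)) → 5
  (R ⋈[a=h] π[h](γ[h; MIN(d)→b](S))) → 4
  π[y]((R ⋈[a=h] π[h](γ[h; MIN(d)→b](S)))) → 4

|E| = 4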